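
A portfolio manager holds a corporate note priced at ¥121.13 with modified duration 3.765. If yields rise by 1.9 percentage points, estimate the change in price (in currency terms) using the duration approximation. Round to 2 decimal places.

Duration approximation: ΔP/P ≈ -D_mod · Δy = -3.765 × (+0.019) = -0.071535.
ΔP ≈ 121.13 × (-0.071535) = -8.66503455.

-¥8.67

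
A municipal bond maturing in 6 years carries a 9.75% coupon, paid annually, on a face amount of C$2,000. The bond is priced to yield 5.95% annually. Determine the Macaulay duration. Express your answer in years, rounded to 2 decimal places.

4.92 years

Periodic yield y = 0.0595. Discount each cash flow and weight by its year:
  t   CF        PV=CF/(1+0.0595)^t    t·PV
  1       195.00       184.0491       184.0491
  2       195.00       173.7131       347.4263
  3       195.00       163.9577       491.8730
  4       195.00       154.7500       619.0002
  5       195.00       146.0595       730.2975
  6     2,195.00     1,551.7750     9,310.6502
  Σ                  2,374.3045    11,683.2962
Price P = Σ PV = 2,374.3045.
Macaulay duration = Σ(t·PV) / P = 11,683.2962 / 2,374.3045 = 4.92072 years.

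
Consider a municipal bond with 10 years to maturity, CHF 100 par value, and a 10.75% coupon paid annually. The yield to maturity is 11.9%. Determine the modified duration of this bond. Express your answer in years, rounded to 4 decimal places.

5.7830 years

Periodic yield y = 0.119. First find Macaulay duration:
  t   CF        PV=CF/(1+0.119)^t    t·PV
  1        10.75         9.6068         9.6068
  2        10.75         8.5852        17.1703
  3        10.75         7.6722        23.0165
  4        10.75         6.8563        27.4251
  5        10.75         6.1271        30.6357
  6        10.75         5.4756        32.8533
  7        10.75         4.8933        34.2528
  8        10.75         4.3729        34.9831
  9        10.75         3.9078        35.1706
  10      110.75        35.9785       359.7848
  Σ                     93.4756       604.8991
P = 93.4756; Macaulay duration = 604.8991 / 93.4756 = 6.47120 years.
Modified duration = D_Mac / (1 + y) = 6.47120 / 1.119 = 5.78302 years.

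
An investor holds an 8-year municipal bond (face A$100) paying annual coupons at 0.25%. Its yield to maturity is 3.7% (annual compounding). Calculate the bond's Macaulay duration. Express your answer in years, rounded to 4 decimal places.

7.9178 years

Periodic yield y = 0.037. Discount each cash flow and weight by its year:
  t   CF        PV=CF/(1+0.037)^t    t·PV
  1         0.25         0.2411         0.2411
  2         0.25         0.2325         0.4650
  3         0.25         0.2242         0.6726
  4         0.25         0.2162         0.8647
  5         0.25         0.2085         1.0424
  6         0.25         0.2010         1.2062
  7         0.25         0.1939         1.3570
  8       100.25        74.9643       599.7142
  Σ                     76.4816       605.5631
Price P = Σ PV = 76.4816.
Macaulay duration = Σ(t·PV) / P = 605.5631 / 76.4816 = 7.91777 years.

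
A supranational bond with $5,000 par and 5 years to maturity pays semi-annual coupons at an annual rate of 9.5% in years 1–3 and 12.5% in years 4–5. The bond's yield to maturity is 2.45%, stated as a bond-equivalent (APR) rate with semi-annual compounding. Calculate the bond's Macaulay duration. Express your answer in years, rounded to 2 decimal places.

Periodic yield y = 0.01225. Discount each cash flow and weight by its period:
  t   CF        PV=CF/(1+0.01225)^t    t·PV
  1       237.50       234.6258       234.6258
  2       237.50       231.7864       463.5729
  3       237.50       228.9814       686.9443
  4       237.50       226.2104       904.8414
  5       237.50       223.4728     1,117.3640
  6       237.50       220.7684     1,324.6104
  7       312.50       286.9694     2,008.7855
  8       312.50       283.4965     2,267.9722
  9       312.50       280.0657     2,520.5915
  10    5,312.50     4,703.4994    47,034.9935
  Σ                  6,919.8762    58,564.3015
Price P = Σ PV = 6,919.8762.
Macaulay duration = Σ(t·PV) / P = 58,564.3015 / 6,919.8762 = 8.46320 half-year periods.
In years: 8.46320 / 2 = 4.23160 years.

4.23 years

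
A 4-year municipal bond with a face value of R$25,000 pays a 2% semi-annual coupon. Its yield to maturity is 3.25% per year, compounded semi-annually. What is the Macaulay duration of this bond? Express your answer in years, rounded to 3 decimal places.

Periodic yield y = 0.01625. Discount each cash flow and weight by its period:
  t   CF        PV=CF/(1+0.01625)^t    t·PV
  1       250.00       246.0025       246.0025
  2       250.00       242.0688       484.1377
  3       250.00       238.1981       714.5944
  4       250.00       234.3893       937.5572
  5       250.00       230.6414     1,153.2069
  6       250.00       226.9534     1,361.7203
  7       250.00       223.3244     1,563.2705
  8    25,250.00    22,195.0902   177,560.7213
  Σ                 23,836.6680   184,021.2107
Price P = Σ PV = 23,836.6680.
Macaulay duration = Σ(t·PV) / P = 184,021.2107 / 23,836.6680 = 7.72009 half-year periods.
In years: 7.72009 / 2 = 3.86004 years.

3.860 years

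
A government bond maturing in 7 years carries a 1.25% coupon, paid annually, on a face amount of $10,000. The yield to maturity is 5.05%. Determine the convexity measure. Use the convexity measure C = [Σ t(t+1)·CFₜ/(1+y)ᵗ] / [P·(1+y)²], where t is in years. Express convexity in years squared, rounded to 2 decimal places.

With y = 0.0505:
  t   CF        PV=CF/(1+0.0505)^t    t·PV        t(t+1)·PV
  1       125.00       118.9910       118.9910         237.9819
  2       125.00       113.2708       226.5416         679.6247
  3       125.00       107.8256       323.4768       1,293.9071
  4       125.00       102.6422       410.5686       2,052.8432
  5       125.00        97.7079       488.5396       2,931.2373
  6       125.00        93.0109       558.0652       3,906.4562
  7    10,125.00     7,171.7086    50,201.9602     401,615.6813
  Σ                  7,805.1569    52,328.1428     412,717.7317
P = 7,805.1569.
Convexity = Σ t(t+1)·PV / [P·(1+y)²] = 412,717.7317 / (7,805.1569 × 1.103550) = 47.91587.

47.92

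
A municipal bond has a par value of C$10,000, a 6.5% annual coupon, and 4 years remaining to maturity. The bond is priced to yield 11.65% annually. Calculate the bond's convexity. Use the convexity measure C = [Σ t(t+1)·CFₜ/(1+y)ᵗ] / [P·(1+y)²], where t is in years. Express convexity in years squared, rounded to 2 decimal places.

14.00

With y = 0.1165:
  t   CF        PV=CF/(1+0.1165)^t    t·PV        t(t+1)·PV
  1       650.00       582.1764       582.1764       1,164.3529
  2       650.00       521.4299     1,042.8597       3,128.5792
  3       650.00       467.0218     1,401.0655       5,604.2619
  4    10,650.00     6,853.5360    27,414.1440     137,070.7199
  Σ                  8,424.1641    30,440.2456     146,967.9139
P = 8,424.1641.
Convexity = Σ t(t+1)·PV / [P·(1+y)²] = 146,967.9139 / (8,424.1641 × 1.246572) = 13.99517.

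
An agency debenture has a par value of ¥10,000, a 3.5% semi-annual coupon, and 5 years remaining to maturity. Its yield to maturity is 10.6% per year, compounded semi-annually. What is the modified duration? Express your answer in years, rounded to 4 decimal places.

Periodic yield y = 0.053. First find Macaulay duration:
  t   CF        PV=CF/(1+0.053)^t    t·PV
  1       175.00       166.1918       166.1918
  2       175.00       157.8270       315.6540
  3       175.00       149.8832       449.6496
  4       175.00       142.3392       569.3569
  5       175.00       135.1749       675.8747
  6       175.00       128.3713       770.2276
  7       175.00       121.9100       853.3702
  8       175.00       115.7740       926.1921
  9       175.00       109.9468       989.5215
  10   10,175.00     6,070.8668    60,708.6683
  Σ                  7,298.2851    66,424.7066
P = 7,298.2851; Macaulay duration = 66,424.7066 / 7,298.2851 = 9.10141 half-year periods = 4.55071 years.
Modified duration = D_Mac / (1 + y) = 4.55071 / 1.053 = 4.32166 years.

4.3217 years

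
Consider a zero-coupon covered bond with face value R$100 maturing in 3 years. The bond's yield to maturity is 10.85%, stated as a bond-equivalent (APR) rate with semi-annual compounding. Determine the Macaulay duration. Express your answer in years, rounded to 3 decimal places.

3.000 years

A zero-coupon bond has a single cash flow at maturity, so its Macaulay duration equals its maturity: 3 years.
(Equivalently: 6 semi-annual periods ÷ 2 = 3 years.)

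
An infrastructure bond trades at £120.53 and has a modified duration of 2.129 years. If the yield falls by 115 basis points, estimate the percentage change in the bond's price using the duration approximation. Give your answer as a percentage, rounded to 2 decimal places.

Duration approximation: ΔP/P ≈ -D_mod · Δy = -2.129 × (-0.0115) = +0.0244835.
As a percentage: +2.44835%.

+2.45%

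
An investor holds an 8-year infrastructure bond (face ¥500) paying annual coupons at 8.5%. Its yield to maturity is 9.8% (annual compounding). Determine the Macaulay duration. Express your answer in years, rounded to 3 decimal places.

Periodic yield y = 0.098. Discount each cash flow and weight by its year:
  t   CF        PV=CF/(1+0.098)^t    t·PV
  1        42.50        38.7067        38.7067
  2        42.50        35.2520        70.5041
  3        42.50        32.1057        96.3170
  4        42.50        29.2401       116.9606
  5        42.50        26.6304       133.1519
  6        42.50        24.2535       145.5212
  7        42.50        22.0888       154.6218
  8       542.50       256.7917     2,054.3338
  Σ                    465.0691     2,810.1170
Price P = Σ PV = 465.0691.
Macaulay duration = Σ(t·PV) / P = 2,810.1170 / 465.0691 = 6.04237 years.

6.042 years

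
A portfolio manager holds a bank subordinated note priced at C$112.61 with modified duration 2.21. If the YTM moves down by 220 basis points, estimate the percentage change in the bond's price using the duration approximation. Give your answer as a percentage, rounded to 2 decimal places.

Duration approximation: ΔP/P ≈ -D_mod · Δy = -2.21 × (-0.022) = +0.048620.
As a percentage: +4.8620%.

+4.86%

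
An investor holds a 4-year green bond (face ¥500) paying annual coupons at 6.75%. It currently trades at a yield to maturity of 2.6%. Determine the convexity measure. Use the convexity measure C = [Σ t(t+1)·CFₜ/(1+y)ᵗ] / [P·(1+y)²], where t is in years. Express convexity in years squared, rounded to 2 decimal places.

16.88

With y = 0.026:
  t   CF        PV=CF/(1+0.026)^t    t·PV        t(t+1)·PV
  1        33.75        32.8947        32.8947          65.7895
  2        33.75        32.0611        64.1223         192.3669
  3        33.75        31.2487        93.7460         374.9842
  4       533.75       481.6687     1,926.6749       9,633.3744
  Σ                    577.8733     2,117.4380      10,266.5150
P = 577.8733.
Convexity = Σ t(t+1)·PV / [P·(1+y)²] = 10,266.5150 / (577.8733 × 1.052676) = 16.87702.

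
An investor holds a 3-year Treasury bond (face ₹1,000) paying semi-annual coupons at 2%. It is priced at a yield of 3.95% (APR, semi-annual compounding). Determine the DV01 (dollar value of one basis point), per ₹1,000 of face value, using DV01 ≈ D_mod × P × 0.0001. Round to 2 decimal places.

₹0.27

Periodic yield y = 0.01975.
  t   CF        PV=CF/(1+0.01975)^t    t·PV
  1        10.00         9.8063         9.8063
  2        10.00         9.6164        19.2328
  3        10.00         9.4302        28.2905
  4        10.00         9.2475        36.9901
  5        10.00         9.0684        45.3421
  6     1,010.00       898.1711     5,389.0268
  Σ                    945.3399     5,528.6885
P = 945.3399; D_Mac = 5.84836 half-year periods = 2.92418 yrs; D_mod = 2.86755 yrs.
DV01 ≈ 2.86755 × 945.3399 × 0.0001 = 0.271081.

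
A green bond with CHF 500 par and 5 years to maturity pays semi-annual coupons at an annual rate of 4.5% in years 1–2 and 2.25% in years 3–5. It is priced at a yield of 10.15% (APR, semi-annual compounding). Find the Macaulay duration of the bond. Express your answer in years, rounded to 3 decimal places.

Periodic yield y = 0.05075. Discount each cash flow and weight by its period:
  t   CF        PV=CF/(1+0.05075)^t    t·PV
  1       11.250        10.7066        10.7066
  2       11.250        10.1895        20.3790
  3       11.250         9.6974        29.0921
  4       11.250         9.2290        36.9160
  5        5.625         4.3916        21.9581
  6        5.625         4.1795        25.0771
  7        5.625         3.9777        27.8436
  8        5.625         3.7855        30.2843
  9        5.625         3.6027        32.4243
  10     505.625       308.2014     3,082.0136
  Σ                    367.9609     3,316.6948
Price P = Σ PV = 367.9609.
Macaulay duration = Σ(t·PV) / P = 3,316.6948 / 367.9609 = 9.01371 half-year periods.
In years: 9.01371 / 2 = 4.50686 years.

4.507 years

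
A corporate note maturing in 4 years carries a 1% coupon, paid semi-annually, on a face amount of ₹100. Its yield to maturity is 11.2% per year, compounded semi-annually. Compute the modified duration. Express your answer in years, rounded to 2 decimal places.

Periodic yield y = 0.056. First find Macaulay duration:
  t   CF        PV=CF/(1+0.056)^t    t·PV
  1         0.50         0.4735         0.4735
  2         0.50         0.4484         0.8968
  3         0.50         0.4246         1.2738
  4         0.50         0.4021         1.6083
  5         0.50         0.3808         1.9038
  6         0.50         0.3606         2.1634
  7         0.50         0.3414         2.3901
  8       100.50        64.9912       519.9298
  Σ                     67.8225       530.6395
P = 67.8225; Macaulay duration = 530.6395 / 67.8225 = 7.82394 half-year periods = 3.91197 years.
Modified duration = D_Mac / (1 + y) = 3.91197 / 1.056 = 3.70452 years.

3.70 years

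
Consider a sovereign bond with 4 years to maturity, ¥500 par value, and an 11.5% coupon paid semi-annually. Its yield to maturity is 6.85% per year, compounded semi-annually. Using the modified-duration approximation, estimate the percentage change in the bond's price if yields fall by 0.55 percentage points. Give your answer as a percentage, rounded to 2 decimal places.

+1.79%

Periodic yield y = 0.03425. Modified duration first:
  t   CF        PV=CF/(1+0.03425)^t    t·PV
  1        28.75        27.7979        27.7979
  2        28.75        26.8774        53.7547
  3        28.75        25.9873        77.9619
  4        28.75        25.1267       100.5069
  5        28.75        24.2946       121.4731
  6        28.75        23.4901       140.9405
  7        28.75        22.7122       158.9854
  8       528.75       403.8742     3,230.9938
  Σ                    580.1605     3,912.4143
P = 580.1605; D_Mac = 6.74368 half-year periods = 3.37184 yrs; D_mod = 3.37184/(1+0.03425) = 3.26018 yrs.
ΔP/P ≈ -D_mod · Δy = -3.26018 × (-0.0055) = +0.017931 = +1.7931%.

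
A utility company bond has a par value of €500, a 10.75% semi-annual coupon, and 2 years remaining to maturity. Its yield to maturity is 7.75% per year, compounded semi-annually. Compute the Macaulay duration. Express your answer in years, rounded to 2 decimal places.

1.86 years

Periodic yield y = 0.03875. Discount each cash flow and weight by its period:
  t   CF        PV=CF/(1+0.03875)^t    t·PV
  1       26.875        25.8724        25.8724
  2       26.875        24.9073        49.8146
  3       26.875        23.9781        71.9344
  4      526.875       452.5467     1,810.1870
  Σ                    527.3046     1,957.8084
Price P = Σ PV = 527.3046.
Macaulay duration = Σ(t·PV) / P = 1,957.8084 / 527.3046 = 3.71286 half-year periods.
In years: 3.71286 / 2 = 1.85643 years.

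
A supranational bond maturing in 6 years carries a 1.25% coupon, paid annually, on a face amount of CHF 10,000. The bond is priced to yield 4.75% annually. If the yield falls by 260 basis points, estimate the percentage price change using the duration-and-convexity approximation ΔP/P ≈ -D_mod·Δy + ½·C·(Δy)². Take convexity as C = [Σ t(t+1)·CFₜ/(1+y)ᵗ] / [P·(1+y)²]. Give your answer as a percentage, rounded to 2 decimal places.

+15.62%

With y = 0.0475:
  t   CF        PV=CF/(1+0.0475)^t    t·PV        t(t+1)·PV
  1       125.00       119.3317       119.3317         238.6635
  2       125.00       113.9205       227.8410         683.5231
  3       125.00       108.7547       326.2640       1,305.0560
  4       125.00       103.8231       415.2923       2,076.4615
  5       125.00        99.1151       495.5755       2,973.4532
  6    10,125.00     7,664.2708    45,985.6249     321,899.3743
  Σ                  8,209.2159    47,569.9295     329,176.5316
P = 8,209.2159; D_Mac = 5.79470 yrs; D_mod = 5.53193 yrs; C = 36.54426.
Duration effect: -5.53193 × (-0.026) = +0.143830
Convexity effect: 0.5 × 36.54426 × (-0.026)² = +0.0123520
ΔP/P ≈ +0.143830 + 0.0123520 = +0.156182 = +15.6182%.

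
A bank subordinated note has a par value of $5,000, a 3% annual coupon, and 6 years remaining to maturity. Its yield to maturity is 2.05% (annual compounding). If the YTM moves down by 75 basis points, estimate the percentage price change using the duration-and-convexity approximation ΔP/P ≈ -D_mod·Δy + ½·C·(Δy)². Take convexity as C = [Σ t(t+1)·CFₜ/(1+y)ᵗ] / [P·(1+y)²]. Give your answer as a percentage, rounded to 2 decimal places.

With y = 0.0205:
  t   CF        PV=CF/(1+0.0205)^t    t·PV        t(t+1)·PV
  1       150.00       146.9868       146.9868         293.9735
  2       150.00       144.0341       288.0681         864.2044
  3       150.00       141.1407       423.4221       1,693.6883
  4       150.00       138.3054       553.2217       2,766.1085
  5       150.00       135.5271       677.6356       4,065.8136
  6     5,150.00     4,559.6255    27,357.7531     191,504.2714
  Σ                  5,265.6196    29,447.0874     201,188.0598
P = 5,265.6196; D_Mac = 5.59233 yrs; D_mod = 5.47999 yrs; C = 36.68823.
Duration effect: -5.47999 × (-0.0075) = +0.041100
Convexity effect: 0.5 × 36.68823 × (-0.0075)² = +0.0010319
ΔP/P ≈ +0.041100 + 0.0010319 = +0.042132 = +4.2132%.

+4.21%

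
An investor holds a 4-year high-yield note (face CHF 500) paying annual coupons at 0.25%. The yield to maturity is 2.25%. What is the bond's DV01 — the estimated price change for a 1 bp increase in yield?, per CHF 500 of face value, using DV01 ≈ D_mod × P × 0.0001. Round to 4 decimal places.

Periodic yield y = 0.0225.
  t   CF        PV=CF/(1+0.0225)^t    t·PV
  1         1.25         1.2225         1.2225
  2         1.25         1.1956         2.3912
  3         1.25         1.1693         3.5079
  4       501.25       458.5652     1,834.2609
  Σ                    462.1526     1,841.3824
P = 462.1526; D_Mac = 3.98436 yrs; D_mod = 3.89668 yrs.
DV01 ≈ 3.89668 × 462.1526 × 0.0001 = 0.180086.

CHF 0.1801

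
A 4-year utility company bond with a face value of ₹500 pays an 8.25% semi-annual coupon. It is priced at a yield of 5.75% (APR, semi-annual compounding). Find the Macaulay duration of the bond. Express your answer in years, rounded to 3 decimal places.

3.512 years

Periodic yield y = 0.02875. Discount each cash flow and weight by its period:
  t   CF        PV=CF/(1+0.02875)^t    t·PV
  1       20.625        20.0486        20.0486
  2       20.625        19.4883        38.9766
  3       20.625        18.9437        56.8310
  4       20.625        18.4143        73.6571
  5       20.625        17.8997        89.4983
  6       20.625        17.3994       104.3965
  7       20.625        16.9132       118.3922
  8      520.625       414.9982     3,319.9858
  Σ                    544.1053     3,821.7861
Price P = Σ PV = 544.1053.
Macaulay duration = Σ(t·PV) / P = 3,821.7861 / 544.1053 = 7.02398 half-year periods.
In years: 7.02398 / 2 = 3.51199 years.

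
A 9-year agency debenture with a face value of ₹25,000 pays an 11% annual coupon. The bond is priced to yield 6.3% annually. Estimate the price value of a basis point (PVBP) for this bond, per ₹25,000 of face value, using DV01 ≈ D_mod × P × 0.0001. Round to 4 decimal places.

Periodic yield y = 0.063.
  t   CF        PV=CF/(1+0.063)^t    t·PV
  1     2,750.00     2,587.0179     2,587.0179
  2     2,750.00     2,433.6951     4,867.3902
  3     2,750.00     2,289.4592     6,868.3775
  4     2,750.00     2,153.7715     8,615.0862
  5     2,750.00     2,026.1256    10,130.6282
  6     2,750.00     1,906.0448    11,436.2689
  7     2,750.00     1,793.0807    12,551.5651
  8     2,750.00     1,686.8116    13,494.4928
  9    27,750.00    16,012.6646   144,113.9813
  Σ                 32,888.6710   214,664.8079
P = 32,888.6710; D_Mac = 6.52701 yrs; D_mod = 6.14018 yrs.
DV01 ≈ 6.14018 × 32,888.6710 × 0.0001 = 20.194243.

₹20.1942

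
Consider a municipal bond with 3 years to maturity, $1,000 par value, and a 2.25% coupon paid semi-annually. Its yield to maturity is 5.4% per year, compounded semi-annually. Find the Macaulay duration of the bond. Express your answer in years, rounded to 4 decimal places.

2.9132 years

Periodic yield y = 0.027. Discount each cash flow and weight by its period:
  t   CF        PV=CF/(1+0.027)^t    t·PV
  1        11.25        10.9542        10.9542
  2        11.25        10.6662        21.3325
  3        11.25        10.3858        31.1575
  4        11.25        10.1128        40.4511
  5        11.25         9.8469        49.2346
  6     1,011.25       861.8583     5,171.1499
  Σ                    913.8243     5,324.2798
Price P = Σ PV = 913.8243.
Macaulay duration = Σ(t·PV) / P = 5,324.2798 / 913.8243 = 5.82637 half-year periods.
In years: 5.82637 / 2 = 2.91319 years.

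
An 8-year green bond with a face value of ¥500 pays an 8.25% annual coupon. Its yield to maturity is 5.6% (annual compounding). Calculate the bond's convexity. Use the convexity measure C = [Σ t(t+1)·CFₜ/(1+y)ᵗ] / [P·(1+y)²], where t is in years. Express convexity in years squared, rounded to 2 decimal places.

46.64

With y = 0.056:
  t   CF        PV=CF/(1+0.056)^t    t·PV        t(t+1)·PV
  1        41.25        39.0625        39.0625          78.1250
  2        41.25        36.9910        73.9820         221.9460
  3        41.25        35.0294       105.0881         420.3523
  4        41.25        33.1717       132.6870         663.4348
  5        41.25        31.4126       157.0632         942.3790
  6        41.25        29.7468       178.4809       1,249.3661
  7        41.25        28.1693       197.1853       1,577.4825
  8       541.25       350.0149     2,800.1194      25,201.0746
  Σ                    583.5983     3,683.6683      30,354.1605
P = 583.5983.
Convexity = Σ t(t+1)·PV / [P·(1+y)²] = 30,354.1605 / (583.5983 × 1.115136) = 46.64191.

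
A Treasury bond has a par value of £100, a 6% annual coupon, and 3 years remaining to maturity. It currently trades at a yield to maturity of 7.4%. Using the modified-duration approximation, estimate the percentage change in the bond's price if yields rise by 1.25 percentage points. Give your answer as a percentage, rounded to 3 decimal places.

Periodic yield y = 0.074. Modified duration first:
  t   CF        PV=CF/(1+0.074)^t    t·PV
  1         6.00         5.5866         5.5866
  2         6.00         5.2017        10.4033
  3       106.00        85.5644       256.6931
  Σ                     96.3526       272.6831
P = 96.3526; D_Mac = 2.83005 yrs; D_mod = 2.83005/(1+0.074) = 2.63506 yrs.
ΔP/P ≈ -D_mod · Δy = -2.63506 × (+0.0125) = -0.032938 = -3.2938%.

-3.294%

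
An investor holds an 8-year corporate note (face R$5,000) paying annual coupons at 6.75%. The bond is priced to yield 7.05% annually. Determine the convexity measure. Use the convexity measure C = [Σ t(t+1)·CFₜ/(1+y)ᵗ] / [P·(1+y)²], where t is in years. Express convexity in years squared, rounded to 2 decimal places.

With y = 0.0705:
  t   CF        PV=CF/(1+0.0705)^t    t·PV        t(t+1)·PV
  1       337.50       315.2732       315.2732         630.5465
  2       337.50       294.5103       589.0205       1,767.0616
  3       337.50       275.1147       825.3440       3,301.3761
  4       337.50       256.9964     1,027.9857       5,139.9286
  5       337.50       240.0714     1,200.3570       7,202.1419
  6       337.50       224.2610     1,345.5660       9,418.9618
  7       337.50       209.4918     1,466.4428      11,731.5421
  8     5,337.50     3,094.8850    24,759.0799     222,831.7194
  Σ                  4,910.6038    31,529.0692     262,023.2781
P = 4,910.6038.
Convexity = Σ t(t+1)·PV / [P·(1+y)²] = 262,023.2781 / (4,910.6038 × 1.145970) = 46.56200.

46.56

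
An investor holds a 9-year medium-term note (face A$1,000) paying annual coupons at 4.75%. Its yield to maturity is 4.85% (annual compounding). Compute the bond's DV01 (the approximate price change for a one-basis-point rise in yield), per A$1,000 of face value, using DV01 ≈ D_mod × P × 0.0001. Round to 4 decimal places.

Periodic yield y = 0.0485.
  t   CF        PV=CF/(1+0.0485)^t    t·PV
  1        47.50        45.3028        45.3028
  2        47.50        43.2073        86.4145
  3        47.50        41.2086       123.6259
  4        47.50        39.3025       157.2099
  5        47.50        37.4845       187.4224
  6        47.50        35.7506       214.5034
  7        47.50        34.0969       238.6781
  8        47.50        32.5197       260.1574
  9     1,047.50       683.9717     6,155.7451
  Σ                    992.8445     7,469.0595
P = 992.8445; D_Mac = 7.52289 yrs; D_mod = 7.17491 yrs.
DV01 ≈ 7.17491 × 992.8445 × 0.0001 = 0.712357.

A$0.7124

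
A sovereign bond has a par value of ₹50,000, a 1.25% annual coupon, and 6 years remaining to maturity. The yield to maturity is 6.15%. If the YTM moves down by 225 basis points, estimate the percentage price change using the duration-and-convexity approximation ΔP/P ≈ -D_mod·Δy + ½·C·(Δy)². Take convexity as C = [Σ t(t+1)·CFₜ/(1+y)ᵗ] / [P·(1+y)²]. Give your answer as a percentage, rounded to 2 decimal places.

With y = 0.0615:
  t   CF        PV=CF/(1+0.0615)^t    t·PV        t(t+1)·PV
  1       625.00       588.7894       588.7894       1,177.5789
  2       625.00       554.6768     1,109.3536       3,328.0609
  3       625.00       522.5406     1,567.6217       6,270.4869
  4       625.00       492.2662     1,969.0648       9,845.3241
  5       625.00       463.7458     2,318.7292      13,912.3751
  6    50,625.00    35,387.1059   212,322.6351   1,486,258.4460
  Σ                 38,009.1248   219,876.1940   1,520,792.2721
P = 38,009.1248; D_Mac = 5.78483 yrs; D_mod = 5.44967 yrs; C = 35.50929.
Duration effect: -5.44967 × (-0.0225) = +0.122618
Convexity effect: 0.5 × 35.50929 × (-0.0225)² = +0.0089883
ΔP/P ≈ +0.122618 + 0.0089883 = +0.131606 = +13.1606%.

+13.16%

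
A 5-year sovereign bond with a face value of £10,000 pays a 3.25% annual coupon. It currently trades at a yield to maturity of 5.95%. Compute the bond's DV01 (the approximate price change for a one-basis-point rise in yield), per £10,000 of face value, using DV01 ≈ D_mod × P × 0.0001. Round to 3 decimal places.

Periodic yield y = 0.0595.
  t   CF        PV=CF/(1+0.0595)^t    t·PV
  1       325.00       306.7485       306.7485
  2       325.00       289.5219       579.0438
  3       325.00       273.2628       819.7883
  4       325.00       257.9167     1,031.6669
  5    10,325.00     7,733.6632    38,668.3160
  Σ                  8,861.1131    41,405.5636
P = 8,861.1131; D_Mac = 4.67273 yrs; D_mod = 4.41031 yrs.
DV01 ≈ 4.41031 × 8,861.1131 × 0.0001 = 3.908029.

£3.908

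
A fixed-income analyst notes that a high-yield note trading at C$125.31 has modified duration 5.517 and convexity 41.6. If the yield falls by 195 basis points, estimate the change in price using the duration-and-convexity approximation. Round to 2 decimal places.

Duration effect: -D_mod·Δy = -5.517 × (-0.0195) = +0.1075815
Convexity effect: ½·C·(Δy)² = 0.5 × 41.6 × (-0.0195)² = +0.0079092
ΔP/P ≈ +0.1075815 + 0.0079092 = +0.1154907
ΔP ≈ 125.31 × (+0.1154907) = +14.472139617.

+C$14.47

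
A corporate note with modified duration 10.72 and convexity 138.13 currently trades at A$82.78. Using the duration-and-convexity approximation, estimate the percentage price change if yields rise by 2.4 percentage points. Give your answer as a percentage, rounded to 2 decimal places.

Duration effect: -D_mod·Δy = -10.72 × (+0.024) = -0.257280
Convexity effect: ½·C·(Δy)² = 0.5 × 138.13 × (0.024)² = +0.03978144
ΔP/P ≈ -0.257280 + 0.03978144 = -0.21749856
= -21.749856%.

-21.75%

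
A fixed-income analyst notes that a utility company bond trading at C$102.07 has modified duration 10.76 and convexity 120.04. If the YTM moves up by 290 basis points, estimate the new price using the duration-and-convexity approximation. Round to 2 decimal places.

C$75.37

Duration effect: -D_mod·Δy = -10.76 × (+0.029) = -0.312040
Convexity effect: ½·C·(Δy)² = 0.5 × 120.04 × (0.029)² = +0.05047682
ΔP/P ≈ -0.312040 + 0.05047682 = -0.26156318
New price ≈ 102.07 × (1 - 0.26156318) = 75.3722462174.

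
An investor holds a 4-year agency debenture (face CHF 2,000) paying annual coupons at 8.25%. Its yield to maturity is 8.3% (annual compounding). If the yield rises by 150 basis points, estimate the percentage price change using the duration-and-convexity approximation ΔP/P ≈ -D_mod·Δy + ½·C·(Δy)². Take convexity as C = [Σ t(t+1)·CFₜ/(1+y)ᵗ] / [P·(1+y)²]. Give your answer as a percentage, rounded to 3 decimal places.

-4.774%

With y = 0.083:
  t   CF        PV=CF/(1+0.083)^t    t·PV        t(t+1)·PV
  1       165.00       152.3546       152.3546         304.7091
  2       165.00       140.6783       281.3565         844.0696
  3       165.00       129.8968       389.6905       1,558.7620
  4     2,165.00     1,573.7802     6,295.1208      31,475.6038
  Σ                  1,996.7099     7,118.5224      34,183.1446
P = 1,996.7099; D_Mac = 3.56513 yrs; D_mod = 3.29190 yrs; C = 14.59621.
Duration effect: -3.29190 × (+0.015) = -0.049378
Convexity effect: 0.5 × 14.59621 × (0.015)² = +0.0016421
ΔP/P ≈ -0.049378 + 0.0016421 = -0.047736 = -4.7736%.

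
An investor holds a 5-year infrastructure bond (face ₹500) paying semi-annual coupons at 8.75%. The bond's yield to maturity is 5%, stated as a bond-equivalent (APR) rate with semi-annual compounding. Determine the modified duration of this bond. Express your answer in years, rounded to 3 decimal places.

4.123 years

Periodic yield y = 0.025. First find Macaulay duration:
  t   CF        PV=CF/(1+0.025)^t    t·PV
  1       21.875        21.3415        21.3415
  2       21.875        20.8209        41.6419
  3       21.875        20.3131        60.9393
  4       21.875        19.8177        79.2707
  5       21.875        19.3343        96.6716
  6       21.875        18.8627       113.1765
  7       21.875        18.4027       128.8187
  8       21.875        17.9538       143.6306
  9       21.875        17.5159       157.6434
  10     521.875       407.6879     4,076.8792
  Σ                    582.0506     4,920.0133
P = 582.0506; Macaulay duration = 4,920.0133 / 582.0506 = 8.45290 half-year periods = 4.22645 years.
Modified duration = D_Mac / (1 + y) = 4.22645 / 1.025 = 4.12336 years.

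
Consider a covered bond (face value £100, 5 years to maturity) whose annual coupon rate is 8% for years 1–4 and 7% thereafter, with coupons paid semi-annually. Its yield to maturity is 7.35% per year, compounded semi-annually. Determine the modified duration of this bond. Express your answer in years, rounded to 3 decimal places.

4.076 years

Periodic yield y = 0.03675. First find Macaulay duration:
  t   CF        PV=CF/(1+0.03675)^t    t·PV
  1         4.00         3.8582         3.8582
  2         4.00         3.7214         7.4429
  3         4.00         3.5895        10.7686
  4         4.00         3.4623        13.8492
  5         4.00         3.3396        16.6978
  6         4.00         3.2212        19.3271
  7         4.00         3.1070        21.7490
  8         4.00         2.9969        23.9749
  9         3.50         2.5293        22.7638
  10      103.50        72.1439       721.4395
  Σ                    101.9694       861.8710
P = 101.9694; Macaulay duration = 861.8710 / 101.9694 = 8.45225 half-year periods = 4.22613 years.
Modified duration = D_Mac / (1 + y) = 4.22613 / 1.03675 = 4.07632 years.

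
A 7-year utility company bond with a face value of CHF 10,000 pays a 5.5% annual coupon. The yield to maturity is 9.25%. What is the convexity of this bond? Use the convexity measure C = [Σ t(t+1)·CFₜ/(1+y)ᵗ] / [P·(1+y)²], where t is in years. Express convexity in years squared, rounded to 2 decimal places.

36.98

With y = 0.0925:
  t   CF        PV=CF/(1+0.0925)^t    t·PV        t(t+1)·PV
  1       550.00       503.4325       503.4325       1,006.8650
  2       550.00       460.8078       921.6156       2,764.8467
  3       550.00       421.7920     1,265.3760       5,061.5042
  4       550.00       386.0796     1,544.3186       7,721.5929
  5       550.00       353.3910     1,766.9549      10,601.7294
  6       550.00       323.4700     1,940.8200      13,585.7402
  7    10,550.00     5,679.3985    39,755.7893     318,046.3143
  Σ                  8,128.3714    47,698.3069     358,788.5927
P = 8,128.3714.
Convexity = Σ t(t+1)·PV / [P·(1+y)²] = 358,788.5927 / (8,128.3714 × 1.193556) = 36.98215.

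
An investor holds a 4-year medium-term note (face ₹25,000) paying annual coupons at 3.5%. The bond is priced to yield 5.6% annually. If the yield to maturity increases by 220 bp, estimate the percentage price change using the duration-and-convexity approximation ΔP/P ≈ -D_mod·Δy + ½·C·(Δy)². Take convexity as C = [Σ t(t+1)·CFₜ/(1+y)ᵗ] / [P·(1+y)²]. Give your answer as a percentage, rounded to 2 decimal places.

With y = 0.056:
  t   CF        PV=CF/(1+0.056)^t    t·PV        t(t+1)·PV
  1       875.00       828.5985       828.5985       1,657.1970
  2       875.00       784.6577     1,569.3153       4,707.9459
  3       875.00       743.0470     2,229.1411       8,916.5643
  4    25,875.00    20,807.7291    83,230.9165     416,154.5826
  Σ                 23,164.0323    87,857.9714     431,436.2898
P = 23,164.0323; D_Mac = 3.79286 yrs; D_mod = 3.59173 yrs; C = 16.70224.
Duration effect: -3.59173 × (+0.022) = -0.079018
Convexity effect: 0.5 × 16.70224 × (0.022)² = +0.0040419
ΔP/P ≈ -0.079018 + 0.0040419 = -0.074976 = -7.4976%.

-7.50%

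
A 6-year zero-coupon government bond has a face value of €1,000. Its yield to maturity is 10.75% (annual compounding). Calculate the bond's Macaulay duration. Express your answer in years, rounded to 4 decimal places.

A zero-coupon bond has a single cash flow at maturity, so its Macaulay duration equals its maturity: 6 years.

6.0000 years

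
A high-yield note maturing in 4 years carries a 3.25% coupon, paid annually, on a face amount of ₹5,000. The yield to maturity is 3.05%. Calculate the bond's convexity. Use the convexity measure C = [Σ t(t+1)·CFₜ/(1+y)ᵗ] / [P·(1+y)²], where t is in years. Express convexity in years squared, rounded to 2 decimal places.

With y = 0.0305:
  t   CF        PV=CF/(1+0.0305)^t    t·PV        t(t+1)·PV
  1       162.50       157.6904       157.6904         315.3809
  2       162.50       153.0232       306.0465         918.1394
  3       162.50       148.4942       445.4825       1,781.9299
  4     5,162.50     4,577.9187    18,311.6750      91,558.3749
  Σ                  5,037.1266    19,220.8944      94,573.8252
P = 5,037.1266.
Convexity = Σ t(t+1)·PV / [P·(1+y)²] = 94,573.8252 / (5,037.1266 × 1.061930) = 17.68040.

17.68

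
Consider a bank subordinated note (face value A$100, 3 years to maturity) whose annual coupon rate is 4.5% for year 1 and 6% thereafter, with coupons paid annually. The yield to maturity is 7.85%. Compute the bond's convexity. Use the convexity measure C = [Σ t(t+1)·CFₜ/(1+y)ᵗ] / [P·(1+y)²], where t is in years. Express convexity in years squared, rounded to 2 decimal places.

9.65

With y = 0.0785:
  t   CF        PV=CF/(1+0.0785)^t    t·PV        t(t+1)·PV
  1         4.50         4.1725         4.1725           8.3449
  2         6.00         5.1584        10.3167          30.9501
  3       106.00        84.4978       253.4934       1,013.9736
  Σ                     93.8286       267.9826       1,053.2687
P = 93.8286.
Convexity = Σ t(t+1)·PV / [P·(1+y)²] = 1,053.2687 / (93.8286 × 1.163162) = 9.65081.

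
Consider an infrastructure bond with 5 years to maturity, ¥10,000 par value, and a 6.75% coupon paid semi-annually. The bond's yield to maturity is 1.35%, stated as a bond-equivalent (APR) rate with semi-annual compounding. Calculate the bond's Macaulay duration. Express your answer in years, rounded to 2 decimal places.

Periodic yield y = 0.00675. Discount each cash flow and weight by its period:
  t   CF        PV=CF/(1+0.00675)^t    t·PV
  1       337.50       335.2371       335.2371
  2       337.50       332.9895       665.9789
  3       337.50       330.7569       992.2706
  4       337.50       328.5392     1,314.1569
  5       337.50       326.3365     1,631.6823
  6       337.50       324.1484     1,944.8907
  7       337.50       321.9751     2,253.8258
  8       337.50       319.8164     2,558.5308
  9       337.50       317.6721     2,859.0486
  10   10,337.50     9,664.9395    96,649.3950
  Σ                 12,602.4106   111,205.0168
Price P = Σ PV = 12,602.4106.
Macaulay duration = Σ(t·PV) / P = 111,205.0168 / 12,602.4106 = 8.82411 half-year periods.
In years: 8.82411 / 2 = 4.41205 years.

4.41 years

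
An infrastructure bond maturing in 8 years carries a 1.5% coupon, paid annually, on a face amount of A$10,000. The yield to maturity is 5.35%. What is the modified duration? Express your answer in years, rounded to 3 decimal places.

7.140 years

Periodic yield y = 0.0535. First find Macaulay duration:
  t   CF        PV=CF/(1+0.0535)^t    t·PV
  1       150.00       142.3825       142.3825
  2       150.00       135.1519       270.3038
  3       150.00       128.2885       384.8654
  4       150.00       121.7736       487.0943
  5       150.00       115.5895       577.9477
  6       150.00       109.7196       658.3173
  7       150.00       104.1477       729.0336
  8    10,150.00     6,689.4394    53,515.5151
  Σ                  7,546.4926    56,765.4598
P = 7,546.4926; Macaulay duration = 56,765.4598 / 7,546.4926 = 7.52210 years.
Modified duration = D_Mac / (1 + y) = 7.52210 / 1.0535 = 7.14010 years.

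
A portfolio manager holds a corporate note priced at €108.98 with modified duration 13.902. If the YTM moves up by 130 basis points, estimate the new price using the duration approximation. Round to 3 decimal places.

€89.284

Duration approximation: ΔP/P ≈ -D_mod · Δy = -13.902 × (+0.013) = -0.180726.
New price ≈ 108.98 × (1 - 0.180726) = 89.28448052.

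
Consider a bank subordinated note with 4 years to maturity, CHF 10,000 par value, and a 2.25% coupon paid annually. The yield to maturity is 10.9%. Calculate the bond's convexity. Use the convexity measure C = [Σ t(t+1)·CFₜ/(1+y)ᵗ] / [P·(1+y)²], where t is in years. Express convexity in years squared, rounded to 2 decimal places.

15.42

With y = 0.109:
  t   CF        PV=CF/(1+0.109)^t    t·PV        t(t+1)·PV
  1       225.00       202.8855       202.8855         405.7710
  2       225.00       182.9445       365.8891       1,097.6672
  3       225.00       164.9635       494.8905       1,979.5621
  4    10,225.00     6,759.8511    27,039.4045     135,197.0227
  Σ                  7,310.6447    28,103.0696     138,680.0229
P = 7,310.6447.
Convexity = Σ t(t+1)·PV / [P·(1+y)²] = 138,680.0229 / (7,310.6447 × 1.229881) = 15.42393.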